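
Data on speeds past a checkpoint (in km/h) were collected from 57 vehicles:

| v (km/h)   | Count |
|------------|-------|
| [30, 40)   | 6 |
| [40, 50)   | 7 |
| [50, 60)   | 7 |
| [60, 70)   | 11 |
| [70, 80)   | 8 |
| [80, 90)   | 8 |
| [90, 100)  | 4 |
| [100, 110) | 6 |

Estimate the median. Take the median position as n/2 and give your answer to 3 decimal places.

Cumulative frequencies: 6, 13, 20, 31, 39, 47, 51, 57
n = 57; position = n/2 = 28.5.
This falls in the class [60, 70): L = 60, F = 20, f = 11, h = 10.
Median ≈ 60 + ((28.5 − 20) / 11) × 10 = 67.7273

67.727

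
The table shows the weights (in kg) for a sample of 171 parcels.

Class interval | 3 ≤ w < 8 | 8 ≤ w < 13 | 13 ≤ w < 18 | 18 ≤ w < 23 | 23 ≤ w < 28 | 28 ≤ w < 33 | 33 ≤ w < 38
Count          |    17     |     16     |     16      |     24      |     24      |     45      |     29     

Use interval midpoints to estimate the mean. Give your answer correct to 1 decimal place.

23.5

Midpoints: 5.5, 10.5, 15.5, 20.5, 25.5, 30.5, 35.5
Σfm = 17×5.5 + 16×10.5 + 16×15.5 + 24×20.5 + 24×25.5 + 45×30.5 + 29×35.5 = 4015.5
n = Σf = 171
Mean = 4015.5 / 171 = 23.4825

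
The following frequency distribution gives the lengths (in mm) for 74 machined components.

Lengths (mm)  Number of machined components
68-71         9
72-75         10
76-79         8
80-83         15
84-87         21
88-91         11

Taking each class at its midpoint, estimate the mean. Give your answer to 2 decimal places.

Midpoints: 69.5, 73.5, 77.5, 81.5, 85.5, 89.5
Σfm = 9×69.5 + 10×73.5 + 8×77.5 + 15×81.5 + 21×85.5 + 11×89.5 = 5983
n = Σf = 74
Mean = 5983 / 74 = 80.8514

80.85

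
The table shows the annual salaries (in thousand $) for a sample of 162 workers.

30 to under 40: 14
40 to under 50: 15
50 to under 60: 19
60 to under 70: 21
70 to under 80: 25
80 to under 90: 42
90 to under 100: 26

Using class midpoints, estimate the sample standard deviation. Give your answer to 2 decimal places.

Midpoints: 35, 45, 55, 65, 75, 85, 95
n = 162, Σfm = 11490, mean = 70.9259
Σfm² = 872450
Σf(m − x̄)² = Σfm² − (Σfm)²/n = 872450 − 11490²/162 = 57511.1111
Sample variance = 57511.1111 / 161 = 357.2119
Standard deviation = √357.2119 = 18.9000

18.90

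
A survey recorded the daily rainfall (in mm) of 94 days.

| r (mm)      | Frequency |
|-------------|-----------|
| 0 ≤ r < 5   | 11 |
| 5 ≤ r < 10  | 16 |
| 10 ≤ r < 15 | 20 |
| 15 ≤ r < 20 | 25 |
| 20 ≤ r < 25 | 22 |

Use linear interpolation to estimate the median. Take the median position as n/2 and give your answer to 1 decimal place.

15.0

Cumulative frequencies: 11, 27, 47, 72, 94
n = 94; position = n/2 = 47.
This falls in the class 10 ≤ r < 15: L = 10, F = 27, f = 20, h = 5.
Median ≈ 10 + ((47 − 27) / 20) × 5 = 15.0000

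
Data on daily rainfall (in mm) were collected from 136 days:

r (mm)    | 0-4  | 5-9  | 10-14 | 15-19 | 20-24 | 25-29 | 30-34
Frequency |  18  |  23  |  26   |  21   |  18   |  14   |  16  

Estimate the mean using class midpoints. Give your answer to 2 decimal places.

15.82

Midpoints: 2, 7, 12, 17, 22, 27, 32
Σfm = 18×2 + 23×7 + 26×12 + 21×17 + 18×22 + 14×27 + 16×32 = 2152
n = Σf = 136
Mean = 2152 / 136 = 15.8235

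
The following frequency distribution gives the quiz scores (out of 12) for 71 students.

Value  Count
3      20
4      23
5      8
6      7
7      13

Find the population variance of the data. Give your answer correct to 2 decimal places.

2.10

Values: 3, 4, 5, 6, 7
n = 71, Σfx = 325, mean = 4.5775
Σfx² = 1637
Σf(x − x̄)² = Σfx² − (Σfx)²/n = 1637 − 325²/71 = 149.3239
Population variance = 149.3239 / 71 = 2.1032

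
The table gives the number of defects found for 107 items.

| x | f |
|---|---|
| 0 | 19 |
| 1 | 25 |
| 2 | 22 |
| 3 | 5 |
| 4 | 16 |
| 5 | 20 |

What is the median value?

Cumulative frequencies: 19, 44, 66, 71, 87, 107
n = 107, so the median is the value in position (n+1)/2 = 54.
Position 54 falls at value 2.

2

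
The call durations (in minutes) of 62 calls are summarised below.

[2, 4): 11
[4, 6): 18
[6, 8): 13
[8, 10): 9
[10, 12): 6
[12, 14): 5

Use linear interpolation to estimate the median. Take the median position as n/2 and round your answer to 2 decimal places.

6.31

Cumulative frequencies: 11, 29, 42, 51, 57, 62
n = 62; position = n/2 = 31.
This falls in the class [6, 8): L = 6, F = 29, f = 13, h = 2.
Median ≈ 6 + ((31 − 29) / 13) × 2 = 6.3077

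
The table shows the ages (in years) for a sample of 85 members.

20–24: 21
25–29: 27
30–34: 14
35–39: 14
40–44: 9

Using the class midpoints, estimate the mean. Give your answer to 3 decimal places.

29.824

Midpoints: 22, 27, 32, 37, 42
Σfm = 21×22 + 27×27 + 14×32 + 14×37 + 9×42 = 2535
n = Σf = 85
Mean = 2535 / 85 = 29.8235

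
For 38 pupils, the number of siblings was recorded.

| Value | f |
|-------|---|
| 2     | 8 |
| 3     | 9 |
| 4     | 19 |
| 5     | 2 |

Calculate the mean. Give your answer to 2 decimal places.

Values: 2, 3, 4, 5
Σfx = 8×2 + 9×3 + 19×4 + 2×5 = 129
n = Σf = 38
Mean = 129 / 38 = 3.3947

3.39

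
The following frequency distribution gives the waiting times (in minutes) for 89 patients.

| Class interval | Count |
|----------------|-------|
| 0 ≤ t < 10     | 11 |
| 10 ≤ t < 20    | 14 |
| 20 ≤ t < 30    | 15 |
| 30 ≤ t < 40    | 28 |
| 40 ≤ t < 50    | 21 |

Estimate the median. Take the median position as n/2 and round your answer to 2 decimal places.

Cumulative frequencies: 11, 25, 40, 68, 89
n = 89; position = n/2 = 44.5.
This falls in the class 30 ≤ t < 40: L = 30, F = 40, f = 28, h = 10.
Median ≈ 30 + ((44.5 − 40) / 28) × 10 = 31.6071

31.61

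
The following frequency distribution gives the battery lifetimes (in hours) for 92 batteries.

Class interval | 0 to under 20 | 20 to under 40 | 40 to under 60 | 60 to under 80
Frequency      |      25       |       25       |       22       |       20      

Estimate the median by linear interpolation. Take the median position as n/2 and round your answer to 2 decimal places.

36.80

Cumulative frequencies: 25, 50, 72, 92
n = 92; position = n/2 = 46.
This falls in the class 20 to under 40: L = 20, F = 25, f = 25, h = 20.
Median ≈ 20 + ((46 − 25) / 25) × 20 = 36.8000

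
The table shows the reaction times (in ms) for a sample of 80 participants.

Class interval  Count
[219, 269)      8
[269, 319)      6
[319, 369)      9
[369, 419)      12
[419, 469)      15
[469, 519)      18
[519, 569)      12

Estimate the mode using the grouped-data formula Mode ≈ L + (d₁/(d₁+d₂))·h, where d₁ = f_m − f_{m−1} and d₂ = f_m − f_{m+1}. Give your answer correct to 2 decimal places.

Modal class: [469, 519) (highest frequency 18).
d₁ = 18 − 15 = 3, d₂ = 18 − 12 = 6
Mode ≈ 469 + (3/(3+6)) × 50 = 469 + 16.6667 = 485.6667

485.67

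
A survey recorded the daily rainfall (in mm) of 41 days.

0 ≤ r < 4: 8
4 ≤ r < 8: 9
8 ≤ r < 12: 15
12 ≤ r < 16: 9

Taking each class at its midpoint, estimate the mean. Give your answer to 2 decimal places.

8.44

Midpoints: 2, 6, 10, 14
Σfm = 8×2 + 9×6 + 15×10 + 9×14 = 346
n = Σf = 41
Mean = 346 / 41 = 8.4390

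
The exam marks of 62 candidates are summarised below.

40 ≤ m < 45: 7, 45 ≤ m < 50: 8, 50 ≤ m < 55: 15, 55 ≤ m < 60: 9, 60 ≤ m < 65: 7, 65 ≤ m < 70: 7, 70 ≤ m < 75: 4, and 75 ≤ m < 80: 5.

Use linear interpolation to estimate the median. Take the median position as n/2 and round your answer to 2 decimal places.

55.56

Cumulative frequencies: 7, 15, 30, 39, 46, 53, 57, 62
n = 62; position = n/2 = 31.
This falls in the class 55 ≤ m < 60: L = 55, F = 30, f = 9, h = 5.
Median ≈ 55 + ((31 − 30) / 9) × 5 = 55.5556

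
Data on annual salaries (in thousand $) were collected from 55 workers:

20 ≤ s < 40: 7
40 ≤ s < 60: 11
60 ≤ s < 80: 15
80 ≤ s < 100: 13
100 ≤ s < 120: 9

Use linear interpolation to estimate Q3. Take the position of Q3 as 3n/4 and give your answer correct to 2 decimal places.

Cumulative frequencies: 7, 18, 33, 46, 55
n = 55; position = 3n/4 = 41.25.
This falls in the class 80 ≤ s < 100: L = 80, F = 33, f = 13, h = 20.
Upper quartile ≈ 80 + ((41.25 − 33) / 13) × 20 = 92.6923

92.69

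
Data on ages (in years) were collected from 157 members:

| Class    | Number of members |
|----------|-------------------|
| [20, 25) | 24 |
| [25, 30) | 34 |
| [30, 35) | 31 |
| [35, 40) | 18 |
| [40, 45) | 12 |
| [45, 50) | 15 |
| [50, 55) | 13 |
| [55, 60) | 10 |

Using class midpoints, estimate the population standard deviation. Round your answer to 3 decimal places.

Midpoints: 22.5, 27.5, 32.5, 37.5, 42.5, 47.5, 52.5, 57.5
n = 157, Σfm = 5637.5, mean = 35.9076
Σfm² = 220331.25
Σf(m − x̄)² = Σfm² − (Σfm)²/n = 220331.25 − 5637.5²/157 = 17901.9108
Population variance = 17901.9108 / 157 = 114.0249
Standard deviation = √114.0249 = 10.6782

10.678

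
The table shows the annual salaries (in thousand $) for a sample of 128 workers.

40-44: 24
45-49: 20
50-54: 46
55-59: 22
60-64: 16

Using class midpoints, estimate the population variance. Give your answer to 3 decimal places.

Midpoints: 42, 47, 52, 57, 62
n = 128, Σfm = 6586, mean = 51.4531
Σfm² = 343882
Σf(m − x̄)² = Σfm² − (Σfm)²/n = 343882 − 6586²/128 = 5011.7188
Population variance = 5011.7188 / 128 = 39.1541

39.154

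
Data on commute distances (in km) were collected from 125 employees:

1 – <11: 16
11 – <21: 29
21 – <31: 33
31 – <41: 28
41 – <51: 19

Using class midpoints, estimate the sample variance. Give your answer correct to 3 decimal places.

158.710

Midpoints: 6, 16, 26, 36, 46
n = 125, Σfm = 3300, mean = 26.4000
Σfm² = 106800
Σf(m − x̄)² = Σfm² − (Σfm)²/n = 106800 − 3300²/125 = 19680.0000
Sample variance = 19680.0000 / 124 = 158.7097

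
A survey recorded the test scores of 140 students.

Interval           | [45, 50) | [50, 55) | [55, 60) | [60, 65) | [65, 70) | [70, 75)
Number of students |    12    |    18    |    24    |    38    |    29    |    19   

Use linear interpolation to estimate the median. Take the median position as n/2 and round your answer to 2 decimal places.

Cumulative frequencies: 12, 30, 54, 92, 121, 140
n = 140; position = n/2 = 70.
This falls in the class [60, 65): L = 60, F = 54, f = 38, h = 5.
Median ≈ 60 + ((70 − 54) / 38) × 5 = 62.1053

62.11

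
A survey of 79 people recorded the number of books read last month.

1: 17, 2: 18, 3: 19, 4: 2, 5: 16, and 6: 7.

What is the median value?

Cumulative frequencies: 17, 35, 54, 56, 72, 79
n = 79, so the median is the value in position (n+1)/2 = 40.
Position 40 falls at value 3.

3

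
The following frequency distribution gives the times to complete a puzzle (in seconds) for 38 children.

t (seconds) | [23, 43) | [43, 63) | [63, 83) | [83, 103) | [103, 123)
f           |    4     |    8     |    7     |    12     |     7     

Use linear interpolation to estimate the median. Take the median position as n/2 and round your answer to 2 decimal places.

Cumulative frequencies: 4, 12, 19, 31, 38
n = 38; position = n/2 = 19.
This falls in the class [63, 83): L = 63, F = 12, f = 7, h = 20.
Median ≈ 63 + ((19 − 12) / 7) × 20 = 83.0000

83.00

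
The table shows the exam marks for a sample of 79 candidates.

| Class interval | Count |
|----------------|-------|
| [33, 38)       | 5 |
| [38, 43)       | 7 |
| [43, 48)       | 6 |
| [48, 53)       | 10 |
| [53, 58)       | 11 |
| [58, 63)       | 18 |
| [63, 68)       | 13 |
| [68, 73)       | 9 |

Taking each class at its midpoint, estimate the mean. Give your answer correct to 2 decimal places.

56.01

Midpoints: 35.5, 40.5, 45.5, 50.5, 55.5, 60.5, 65.5, 70.5
Σfm = 5×35.5 + 7×40.5 + 6×45.5 + 10×50.5 + 11×55.5 + 18×60.5 + 13×65.5 + 9×70.5 = 4424.5
n = Σf = 79
Mean = 4424.5 / 79 = 56.0063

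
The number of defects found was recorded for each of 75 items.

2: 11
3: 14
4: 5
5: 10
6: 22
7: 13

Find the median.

5

Cumulative frequencies: 11, 25, 30, 40, 62, 75
n = 75, so the median is the value in position (n+1)/2 = 38.
Position 38 falls at value 5.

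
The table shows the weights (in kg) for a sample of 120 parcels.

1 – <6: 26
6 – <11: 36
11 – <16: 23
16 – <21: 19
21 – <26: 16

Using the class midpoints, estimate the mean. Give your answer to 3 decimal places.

Midpoints: 3.5, 8.5, 13.5, 18.5, 23.5
Σfm = 26×3.5 + 36×8.5 + 23×13.5 + 19×18.5 + 16×23.5 = 1435
n = Σf = 120
Mean = 1435 / 120 = 11.9583

11.958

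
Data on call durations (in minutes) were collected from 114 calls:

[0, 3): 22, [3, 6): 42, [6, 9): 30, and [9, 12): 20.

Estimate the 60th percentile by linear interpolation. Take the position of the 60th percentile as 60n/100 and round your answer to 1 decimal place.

Cumulative frequencies: 22, 64, 94, 114
n = 114; position = 60n/100 = 68.4.
This falls in the class [6, 9): L = 6, F = 64, f = 30, h = 3.
60th percentile ≈ 6 + ((68.4 − 64) / 30) × 3 = 6.4400

6.4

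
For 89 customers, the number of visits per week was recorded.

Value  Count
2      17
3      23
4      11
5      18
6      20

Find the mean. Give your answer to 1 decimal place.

Values: 2, 3, 4, 5, 6
Σfx = 17×2 + 23×3 + 11×4 + 18×5 + 20×6 = 357
n = Σf = 89
Mean = 357 / 89 = 4.0112

4.0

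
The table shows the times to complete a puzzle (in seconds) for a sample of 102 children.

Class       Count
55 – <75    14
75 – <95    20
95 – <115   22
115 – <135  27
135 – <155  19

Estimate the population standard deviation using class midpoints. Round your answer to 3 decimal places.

26.284

Midpoints: 65, 85, 105, 125, 145
n = 102, Σfm = 11050, mean = 108.3333
Σfm² = 1267550
Σf(m − x̄)² = Σfm² − (Σfm)²/n = 1267550 − 11050²/102 = 70466.6667
Population variance = 70466.6667 / 102 = 690.8497
Standard deviation = √690.8497 = 26.2840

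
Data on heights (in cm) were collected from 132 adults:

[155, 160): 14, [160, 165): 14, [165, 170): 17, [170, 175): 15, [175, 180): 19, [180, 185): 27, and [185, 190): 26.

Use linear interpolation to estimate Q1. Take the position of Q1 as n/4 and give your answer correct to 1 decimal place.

166.5

Cumulative frequencies: 14, 28, 45, 60, 79, 106, 132
n = 132; position = n/4 = 33.
This falls in the class [165, 170): L = 165, F = 28, f = 17, h = 5.
Lower quartile ≈ 165 + ((33 − 28) / 17) × 5 = 166.4706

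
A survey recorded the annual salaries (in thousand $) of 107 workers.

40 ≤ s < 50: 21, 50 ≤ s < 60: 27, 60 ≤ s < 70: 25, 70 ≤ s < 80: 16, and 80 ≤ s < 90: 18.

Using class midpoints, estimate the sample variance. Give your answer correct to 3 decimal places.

185.188

Midpoints: 45, 55, 65, 75, 85
n = 107, Σfm = 6785, mean = 63.4112
Σfm² = 449875
Σf(m − x̄)² = Σfm² − (Σfm)²/n = 449875 − 6785²/107 = 19629.9065
Sample variance = 19629.9065 / 106 = 185.1878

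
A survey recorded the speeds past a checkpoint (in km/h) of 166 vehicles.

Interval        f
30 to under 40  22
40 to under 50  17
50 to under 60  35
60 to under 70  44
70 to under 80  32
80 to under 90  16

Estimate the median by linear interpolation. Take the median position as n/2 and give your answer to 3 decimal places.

Cumulative frequencies: 22, 39, 74, 118, 150, 166
n = 166; position = n/2 = 83.
This falls in the class 60 to under 70: L = 60, F = 74, f = 44, h = 10.
Median ≈ 60 + ((83 − 74) / 44) × 10 = 62.0455

62.045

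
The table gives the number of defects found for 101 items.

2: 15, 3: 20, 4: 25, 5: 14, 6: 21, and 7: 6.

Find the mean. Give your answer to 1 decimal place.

4.2

Values: 2, 3, 4, 5, 6, 7
Σfx = 15×2 + 20×3 + 25×4 + 14×5 + 21×6 + 6×7 = 428
n = Σf = 101
Mean = 428 / 101 = 4.2376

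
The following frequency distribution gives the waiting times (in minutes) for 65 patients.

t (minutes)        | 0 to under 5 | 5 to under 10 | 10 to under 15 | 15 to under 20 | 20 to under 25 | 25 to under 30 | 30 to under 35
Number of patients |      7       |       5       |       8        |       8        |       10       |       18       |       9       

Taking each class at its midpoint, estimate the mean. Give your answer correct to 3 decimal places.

20.115

Midpoints: 2.5, 7.5, 12.5, 17.5, 22.5, 27.5, 32.5
Σfm = 7×2.5 + 5×7.5 + 8×12.5 + 8×17.5 + 10×22.5 + 18×27.5 + 9×32.5 = 1307.5
n = Σf = 65
Mean = 1307.5 / 65 = 20.1154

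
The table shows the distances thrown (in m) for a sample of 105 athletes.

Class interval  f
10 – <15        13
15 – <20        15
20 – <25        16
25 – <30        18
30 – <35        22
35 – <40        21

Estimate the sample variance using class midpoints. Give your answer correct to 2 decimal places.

70.87

Midpoints: 12.5, 17.5, 22.5, 27.5, 32.5, 37.5
n = 105, Σfm = 2782.5, mean = 26.5000
Σfm² = 81106.25
Σf(m − x̄)² = Σfm² − (Σfm)²/n = 81106.25 − 2782.5²/105 = 7370.0000
Sample variance = 7370.0000 / 104 = 70.8654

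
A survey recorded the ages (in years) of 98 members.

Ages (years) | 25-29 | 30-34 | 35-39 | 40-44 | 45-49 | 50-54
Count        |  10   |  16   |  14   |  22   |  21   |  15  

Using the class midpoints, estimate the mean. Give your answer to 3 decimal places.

40.724

Midpoints: 27, 32, 37, 42, 47, 52
Σfm = 10×27 + 16×32 + 14×37 + 22×42 + 21×47 + 15×52 = 3991
n = Σf = 98
Mean = 3991 / 98 = 40.7245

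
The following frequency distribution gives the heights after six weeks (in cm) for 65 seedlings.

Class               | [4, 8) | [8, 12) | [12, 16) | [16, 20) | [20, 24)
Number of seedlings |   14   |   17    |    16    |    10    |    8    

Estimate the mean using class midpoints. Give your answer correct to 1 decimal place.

Midpoints: 6, 10, 14, 18, 22
Σfm = 14×6 + 17×10 + 16×14 + 10×18 + 8×22 = 834
n = Σf = 65
Mean = 834 / 65 = 12.8308

12.8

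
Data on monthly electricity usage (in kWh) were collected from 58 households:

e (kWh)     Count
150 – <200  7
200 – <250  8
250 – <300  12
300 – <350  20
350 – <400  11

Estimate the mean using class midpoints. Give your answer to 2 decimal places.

Midpoints: 175, 225, 275, 325, 375
Σfm = 7×175 + 8×225 + 12×275 + 20×325 + 11×375 = 16950
n = Σf = 58
Mean = 16950 / 58 = 292.2414

292.24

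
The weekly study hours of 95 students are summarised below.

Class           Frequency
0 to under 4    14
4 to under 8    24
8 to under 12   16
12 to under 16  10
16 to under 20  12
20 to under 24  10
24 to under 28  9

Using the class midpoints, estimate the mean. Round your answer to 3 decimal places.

Midpoints: 2, 6, 10, 14, 18, 22, 26
Σfm = 14×2 + 24×6 + 16×10 + 10×14 + 12×18 + 10×22 + 9×26 = 1142
n = Σf = 95
Mean = 1142 / 95 = 12.0211

12.021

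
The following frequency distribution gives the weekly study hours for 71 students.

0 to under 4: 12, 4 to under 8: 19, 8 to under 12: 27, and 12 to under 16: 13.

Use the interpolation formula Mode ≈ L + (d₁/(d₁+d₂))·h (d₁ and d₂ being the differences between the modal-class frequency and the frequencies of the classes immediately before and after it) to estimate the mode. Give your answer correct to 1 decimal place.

9.5

Modal class: 8 to under 12 (highest frequency 27).
d₁ = 27 − 19 = 8, d₂ = 27 − 13 = 14
Mode ≈ 8 + (8/(8+14)) × 4 = 8 + 1.4545 = 9.4545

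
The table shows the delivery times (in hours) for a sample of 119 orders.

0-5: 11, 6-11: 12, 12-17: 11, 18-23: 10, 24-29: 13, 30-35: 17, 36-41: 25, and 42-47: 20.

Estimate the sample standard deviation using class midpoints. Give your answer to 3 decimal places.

Midpoints: 2.5, 8.5, 14.5, 20.5, 26.5, 32.5, 38.5, 44.5
n = 119, Σfm = 3243.5, mean = 27.2563
Σfm² = 111197.75
Σf(m − x̄)² = Σfm² − (Σfm)²/n = 111197.75 − 3243.5²/119 = 22791.9328
Sample variance = 22791.9328 / 118 = 193.1520
Standard deviation = √193.1520 = 13.8979

13.898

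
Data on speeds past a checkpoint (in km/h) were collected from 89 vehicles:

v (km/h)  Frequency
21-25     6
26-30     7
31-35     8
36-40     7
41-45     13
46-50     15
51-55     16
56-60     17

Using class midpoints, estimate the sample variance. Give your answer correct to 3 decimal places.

119.286

Midpoints: 23, 28, 33, 38, 43, 48, 53, 58
n = 89, Σfm = 3977, mean = 44.6854
Σfm² = 188211
Σf(m − x̄)² = Σfm² − (Σfm)²/n = 188211 − 3977²/89 = 10497.1910
Sample variance = 10497.1910 / 88 = 119.2863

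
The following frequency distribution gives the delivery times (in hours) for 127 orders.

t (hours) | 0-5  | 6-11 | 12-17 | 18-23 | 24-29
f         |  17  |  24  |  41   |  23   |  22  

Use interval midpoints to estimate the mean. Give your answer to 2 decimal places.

14.93

Midpoints: 2.5, 8.5, 14.5, 20.5, 26.5
Σfm = 17×2.5 + 24×8.5 + 41×14.5 + 23×20.5 + 22×26.5 = 1895.5
n = Σf = 127
Mean = 1895.5 / 127 = 14.9252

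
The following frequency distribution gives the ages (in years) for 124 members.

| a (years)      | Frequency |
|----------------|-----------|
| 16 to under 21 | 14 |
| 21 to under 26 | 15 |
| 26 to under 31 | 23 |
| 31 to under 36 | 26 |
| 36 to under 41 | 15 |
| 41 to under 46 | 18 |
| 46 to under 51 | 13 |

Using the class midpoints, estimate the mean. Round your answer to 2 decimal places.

33.30

Midpoints: 18.5, 23.5, 28.5, 33.5, 38.5, 43.5, 48.5
Σfm = 14×18.5 + 15×23.5 + 23×28.5 + 26×33.5 + 15×38.5 + 18×43.5 + 13×48.5 = 4129
n = Σf = 124
Mean = 4129 / 124 = 33.2984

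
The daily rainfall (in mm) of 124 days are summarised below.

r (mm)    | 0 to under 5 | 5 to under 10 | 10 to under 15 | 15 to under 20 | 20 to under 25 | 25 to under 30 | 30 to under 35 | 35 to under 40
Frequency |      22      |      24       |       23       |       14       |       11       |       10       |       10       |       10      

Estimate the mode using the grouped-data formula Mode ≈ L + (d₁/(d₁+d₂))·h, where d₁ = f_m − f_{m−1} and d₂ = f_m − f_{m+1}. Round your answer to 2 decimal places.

8.33

Modal class: 5 to under 10 (highest frequency 24).
d₁ = 24 − 22 = 2, d₂ = 24 − 23 = 1
Mode ≈ 5 + (2/(2+1)) × 5 = 5 + 3.3333 = 8.3333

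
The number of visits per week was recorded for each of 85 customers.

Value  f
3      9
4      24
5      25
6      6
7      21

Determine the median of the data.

Cumulative frequencies: 9, 33, 58, 64, 85
n = 85, so the median is the value in position (n+1)/2 = 43.
Position 43 falls at value 5.

5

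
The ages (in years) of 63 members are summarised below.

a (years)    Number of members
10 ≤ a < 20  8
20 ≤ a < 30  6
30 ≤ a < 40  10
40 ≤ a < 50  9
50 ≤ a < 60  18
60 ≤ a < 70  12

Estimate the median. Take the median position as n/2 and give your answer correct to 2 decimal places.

Cumulative frequencies: 8, 14, 24, 33, 51, 63
n = 63; position = n/2 = 31.5.
This falls in the class 40 ≤ a < 50: L = 40, F = 24, f = 9, h = 10.
Median ≈ 40 + ((31.5 − 24) / 9) × 10 = 48.3333

48.33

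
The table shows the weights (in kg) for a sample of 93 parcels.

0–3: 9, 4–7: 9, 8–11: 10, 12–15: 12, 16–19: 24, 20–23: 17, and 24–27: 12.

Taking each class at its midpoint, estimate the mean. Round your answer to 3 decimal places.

Midpoints: 1.5, 5.5, 9.5, 13.5, 17.5, 21.5, 25.5
Σfm = 9×1.5 + 9×5.5 + 10×9.5 + 12×13.5 + 24×17.5 + 17×21.5 + 12×25.5 = 1411.5
n = Σf = 93
Mean = 1411.5 / 93 = 15.1774

15.177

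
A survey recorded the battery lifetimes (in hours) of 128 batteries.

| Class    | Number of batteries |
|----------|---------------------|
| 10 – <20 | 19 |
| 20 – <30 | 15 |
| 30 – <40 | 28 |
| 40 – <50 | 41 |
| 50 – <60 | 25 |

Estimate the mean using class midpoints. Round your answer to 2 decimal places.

37.97

Midpoints: 15, 25, 35, 45, 55
Σfm = 19×15 + 15×25 + 28×35 + 41×45 + 25×55 = 4860
n = Σf = 128
Mean = 4860 / 128 = 37.9688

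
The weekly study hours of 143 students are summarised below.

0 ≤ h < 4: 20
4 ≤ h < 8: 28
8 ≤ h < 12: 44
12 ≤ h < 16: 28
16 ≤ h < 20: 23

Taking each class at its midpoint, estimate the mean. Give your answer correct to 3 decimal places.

Midpoints: 2, 6, 10, 14, 18
Σfm = 20×2 + 28×6 + 44×10 + 28×14 + 23×18 = 1454
n = Σf = 143
Mean = 1454 / 143 = 10.1678

10.168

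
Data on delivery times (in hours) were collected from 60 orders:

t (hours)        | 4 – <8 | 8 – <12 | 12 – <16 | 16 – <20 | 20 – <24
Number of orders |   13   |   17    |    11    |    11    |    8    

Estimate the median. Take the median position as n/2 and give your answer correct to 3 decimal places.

Cumulative frequencies: 13, 30, 41, 52, 60
n = 60; position = n/2 = 30.
This falls in the class 8 – <12: L = 8, F = 13, f = 17, h = 4.
Median ≈ 8 + ((30 − 13) / 17) × 4 = 12.0000

12.000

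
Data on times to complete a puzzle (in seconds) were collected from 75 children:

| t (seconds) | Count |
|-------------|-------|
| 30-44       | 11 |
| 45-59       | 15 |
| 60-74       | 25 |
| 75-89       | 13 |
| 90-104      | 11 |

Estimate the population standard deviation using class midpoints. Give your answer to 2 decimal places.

18.65

Midpoints: 37, 52, 67, 82, 97
n = 75, Σfm = 4995, mean = 66.6000
Σfm² = 358755
Σf(m − x̄)² = Σfm² − (Σfm)²/n = 358755 − 4995²/75 = 26088.0000
Population variance = 26088.0000 / 75 = 347.8400
Standard deviation = √347.8400 = 18.6505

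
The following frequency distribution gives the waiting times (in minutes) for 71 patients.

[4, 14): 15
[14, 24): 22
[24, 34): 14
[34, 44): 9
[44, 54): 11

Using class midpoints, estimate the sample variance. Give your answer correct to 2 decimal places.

183.98

Midpoints: 9, 19, 29, 39, 49
n = 71, Σfm = 1849, mean = 26.0423
Σfm² = 61031
Σf(m − x̄)² = Σfm² − (Σfm)²/n = 61031 − 1849²/71 = 12878.8732
Sample variance = 12878.8732 / 70 = 183.9839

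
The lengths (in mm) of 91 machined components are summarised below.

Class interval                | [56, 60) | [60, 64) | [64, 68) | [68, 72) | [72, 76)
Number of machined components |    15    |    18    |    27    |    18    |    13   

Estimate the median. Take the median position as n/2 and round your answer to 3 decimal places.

Cumulative frequencies: 15, 33, 60, 78, 91
n = 91; position = n/2 = 45.5.
This falls in the class [64, 68): L = 64, F = 33, f = 27, h = 4.
Median ≈ 64 + ((45.5 − 33) / 27) × 4 = 65.8519

65.852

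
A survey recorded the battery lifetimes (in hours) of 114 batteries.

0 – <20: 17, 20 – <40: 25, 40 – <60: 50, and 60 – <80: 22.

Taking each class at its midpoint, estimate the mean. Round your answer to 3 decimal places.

43.509

Midpoints: 10, 30, 50, 70
Σfm = 17×10 + 25×30 + 50×50 + 22×70 = 4960
n = Σf = 114
Mean = 4960 / 114 = 43.5088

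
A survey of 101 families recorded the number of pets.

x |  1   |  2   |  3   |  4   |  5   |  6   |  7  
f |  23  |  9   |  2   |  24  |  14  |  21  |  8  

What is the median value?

Cumulative frequencies: 23, 32, 34, 58, 72, 93, 101
n = 101, so the median is the value in position (n+1)/2 = 51.
Position 51 falls at value 4.

4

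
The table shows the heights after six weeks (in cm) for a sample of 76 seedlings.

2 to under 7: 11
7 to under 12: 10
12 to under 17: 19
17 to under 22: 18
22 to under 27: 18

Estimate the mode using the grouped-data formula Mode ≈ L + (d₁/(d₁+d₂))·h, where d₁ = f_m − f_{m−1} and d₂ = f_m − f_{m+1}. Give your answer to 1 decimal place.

Modal class: 12 to under 17 (highest frequency 19).
d₁ = 19 − 10 = 9, d₂ = 19 − 18 = 1
Mode ≈ 12 + (9/(9+1)) × 5 = 12 + 4.5000 = 16.5000

16.5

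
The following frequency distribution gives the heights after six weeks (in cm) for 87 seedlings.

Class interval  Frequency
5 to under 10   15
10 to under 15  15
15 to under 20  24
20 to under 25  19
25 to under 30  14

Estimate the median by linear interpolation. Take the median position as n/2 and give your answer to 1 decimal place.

Cumulative frequencies: 15, 30, 54, 73, 87
n = 87; position = n/2 = 43.5.
This falls in the class 15 to under 20: L = 15, F = 30, f = 24, h = 5.
Median ≈ 15 + ((43.5 − 30) / 24) × 5 = 17.8125

17.8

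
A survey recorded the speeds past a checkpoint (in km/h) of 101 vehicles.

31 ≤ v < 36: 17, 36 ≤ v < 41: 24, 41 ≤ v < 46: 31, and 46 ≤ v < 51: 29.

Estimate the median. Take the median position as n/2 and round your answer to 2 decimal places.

Cumulative frequencies: 17, 41, 72, 101
n = 101; position = n/2 = 50.5.
This falls in the class 41 ≤ v < 46: L = 41, F = 41, f = 31, h = 5.
Median ≈ 41 + ((50.5 − 41) / 31) × 5 = 42.5323

42.53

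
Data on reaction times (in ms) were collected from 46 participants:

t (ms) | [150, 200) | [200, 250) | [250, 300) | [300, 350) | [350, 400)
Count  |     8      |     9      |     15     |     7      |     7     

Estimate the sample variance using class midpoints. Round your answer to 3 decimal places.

4202.899

Midpoints: 175, 225, 275, 325, 375
n = 46, Σfm = 12450, mean = 270.6522
Σfm² = 3558750
Σf(m − x̄)² = Σfm² − (Σfm)²/n = 3558750 − 12450²/46 = 189130.4348
Sample variance = 189130.4348 / 45 = 4202.8986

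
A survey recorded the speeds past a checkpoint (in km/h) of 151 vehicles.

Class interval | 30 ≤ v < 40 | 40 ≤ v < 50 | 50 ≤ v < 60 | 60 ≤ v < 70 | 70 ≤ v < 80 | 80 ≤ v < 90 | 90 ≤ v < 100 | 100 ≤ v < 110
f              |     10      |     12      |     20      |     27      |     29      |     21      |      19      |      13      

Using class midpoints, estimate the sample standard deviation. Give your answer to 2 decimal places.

Midpoints: 35, 45, 55, 65, 75, 85, 95, 105
n = 151, Σfm = 10875, mean = 72.0199
Σfm² = 840775
Σf(m − x̄)² = Σfm² − (Σfm)²/n = 840775 − 10875²/151 = 57558.9404
Sample variance = 57558.9404 / 150 = 383.7263
Standard deviation = √383.7263 = 19.5889

19.59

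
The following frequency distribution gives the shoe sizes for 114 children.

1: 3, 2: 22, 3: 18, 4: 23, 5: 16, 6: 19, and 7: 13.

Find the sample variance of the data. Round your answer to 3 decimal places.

Values: 1, 2, 3, 4, 5, 6, 7
n = 114, Σfx = 478, mean = 4.1930
Σfx² = 2342
Σf(x − x̄)² = Σfx² − (Σfx)²/n = 2342 − 478²/114 = 337.7544
Sample variance = 337.7544 / 113 = 2.9890

2.989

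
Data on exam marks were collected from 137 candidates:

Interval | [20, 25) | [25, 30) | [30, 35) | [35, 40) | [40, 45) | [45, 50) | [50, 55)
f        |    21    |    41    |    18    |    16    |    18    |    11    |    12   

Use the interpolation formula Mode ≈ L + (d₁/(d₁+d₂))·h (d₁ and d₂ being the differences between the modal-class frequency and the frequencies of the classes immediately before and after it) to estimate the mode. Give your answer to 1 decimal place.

27.3

Modal class: [25, 30) (highest frequency 41).
d₁ = 41 − 21 = 20, d₂ = 41 − 18 = 23
Mode ≈ 25 + (20/(20+23)) × 5 = 25 + 2.3256 = 27.3256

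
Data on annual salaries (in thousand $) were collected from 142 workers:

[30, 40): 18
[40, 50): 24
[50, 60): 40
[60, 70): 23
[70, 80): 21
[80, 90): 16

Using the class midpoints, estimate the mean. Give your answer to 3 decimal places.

Midpoints: 35, 45, 55, 65, 75, 85
Σfm = 18×35 + 24×45 + 40×55 + 23×65 + 21×75 + 16×85 = 8340
n = Σf = 142
Mean = 8340 / 142 = 58.7324

58.732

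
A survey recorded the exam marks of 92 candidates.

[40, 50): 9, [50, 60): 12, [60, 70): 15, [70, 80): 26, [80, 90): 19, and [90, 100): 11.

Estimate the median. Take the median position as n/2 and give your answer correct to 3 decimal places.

73.846

Cumulative frequencies: 9, 21, 36, 62, 81, 92
n = 92; position = n/2 = 46.
This falls in the class [70, 80): L = 70, F = 36, f = 26, h = 10.
Median ≈ 70 + ((46 − 36) / 26) × 10 = 73.8462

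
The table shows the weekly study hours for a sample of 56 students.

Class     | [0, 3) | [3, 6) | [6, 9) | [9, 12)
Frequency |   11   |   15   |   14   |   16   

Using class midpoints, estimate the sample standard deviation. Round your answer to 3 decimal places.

3.314

Midpoints: 1.5, 4.5, 7.5, 10.5
n = 56, Σfm = 357, mean = 6.3750
Σfm² = 2880
Σf(m − x̄)² = Σfm² − (Σfm)²/n = 2880 − 357²/56 = 604.1250
Sample variance = 604.1250 / 55 = 10.9841
Standard deviation = √10.9841 = 3.3142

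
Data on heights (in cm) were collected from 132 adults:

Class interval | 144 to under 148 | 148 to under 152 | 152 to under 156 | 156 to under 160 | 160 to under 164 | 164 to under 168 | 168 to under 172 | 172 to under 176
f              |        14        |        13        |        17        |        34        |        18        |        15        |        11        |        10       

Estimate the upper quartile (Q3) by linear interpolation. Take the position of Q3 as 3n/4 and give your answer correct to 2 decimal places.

Cumulative frequencies: 14, 27, 44, 78, 96, 111, 122, 132
n = 132; position = 3n/4 = 99.
This falls in the class 164 to under 168: L = 164, F = 96, f = 15, h = 4.
Upper quartile ≈ 164 + ((99 − 96) / 15) × 4 = 164.8000

164.80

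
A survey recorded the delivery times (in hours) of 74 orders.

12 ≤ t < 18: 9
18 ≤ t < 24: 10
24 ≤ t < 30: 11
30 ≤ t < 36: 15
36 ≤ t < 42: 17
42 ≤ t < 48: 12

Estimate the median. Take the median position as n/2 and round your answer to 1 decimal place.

32.8

Cumulative frequencies: 9, 19, 30, 45, 62, 74
n = 74; position = n/2 = 37.
This falls in the class 30 ≤ t < 36: L = 30, F = 30, f = 15, h = 6.
Median ≈ 30 + ((37 − 30) / 15) × 6 = 32.8000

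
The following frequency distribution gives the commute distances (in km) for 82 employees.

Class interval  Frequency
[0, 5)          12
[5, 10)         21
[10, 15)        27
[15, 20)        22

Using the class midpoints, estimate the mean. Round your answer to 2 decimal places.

11.10

Midpoints: 2.5, 7.5, 12.5, 17.5
Σfm = 12×2.5 + 21×7.5 + 27×12.5 + 22×17.5 = 910
n = Σf = 82
Mean = 910 / 82 = 11.0976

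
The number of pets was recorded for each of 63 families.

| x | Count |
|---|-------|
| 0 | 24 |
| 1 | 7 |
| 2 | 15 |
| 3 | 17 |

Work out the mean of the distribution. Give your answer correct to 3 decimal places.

Values: 0, 1, 2, 3
Σfx = 24×0 + 7×1 + 15×2 + 17×3 = 88
n = Σf = 63
Mean = 88 / 63 = 1.3968

1.397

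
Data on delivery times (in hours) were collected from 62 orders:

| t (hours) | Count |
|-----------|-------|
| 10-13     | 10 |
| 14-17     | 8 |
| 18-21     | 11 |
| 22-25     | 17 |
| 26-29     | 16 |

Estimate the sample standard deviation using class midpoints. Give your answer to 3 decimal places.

5.654

Midpoints: 11.5, 15.5, 19.5, 23.5, 27.5
n = 62, Σfm = 1293, mean = 20.8548
Σfm² = 28915.5
Σf(m − x̄)² = Σfm² − (Σfm)²/n = 28915.5 − 1293²/62 = 1950.1935
Sample variance = 1950.1935 / 61 = 31.9704
Standard deviation = √31.9704 = 5.6542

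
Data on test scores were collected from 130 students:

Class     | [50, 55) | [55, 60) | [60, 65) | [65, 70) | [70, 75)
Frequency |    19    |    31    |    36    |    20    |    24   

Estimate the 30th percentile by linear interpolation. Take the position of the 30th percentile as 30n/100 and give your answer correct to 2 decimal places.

Cumulative frequencies: 19, 50, 86, 106, 130
n = 130; position = 30n/100 = 39.
This falls in the class [55, 60): L = 55, F = 19, f = 31, h = 5.
30th percentile ≈ 55 + ((39 − 19) / 31) × 5 = 58.2258

58.23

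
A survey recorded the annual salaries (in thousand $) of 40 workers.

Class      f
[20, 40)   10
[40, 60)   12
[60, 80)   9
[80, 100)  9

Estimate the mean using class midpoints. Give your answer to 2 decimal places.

Midpoints: 30, 50, 70, 90
Σfm = 10×30 + 12×50 + 9×70 + 9×90 = 2340
n = Σf = 40
Mean = 2340 / 40 = 58.5000

58.50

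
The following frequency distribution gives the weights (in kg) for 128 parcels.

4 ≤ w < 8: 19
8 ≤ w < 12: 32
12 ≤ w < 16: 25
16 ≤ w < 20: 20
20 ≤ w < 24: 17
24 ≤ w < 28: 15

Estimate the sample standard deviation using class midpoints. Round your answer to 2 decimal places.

Midpoints: 6, 10, 14, 18, 22, 26
n = 128, Σfm = 1908, mean = 14.9062
Σfm² = 33632
Σf(m − x̄)² = Σfm² − (Σfm)²/n = 33632 − 1908²/128 = 5190.8750
Sample variance = 5190.8750 / 127 = 40.8730
Standard deviation = √40.8730 = 6.3932

6.39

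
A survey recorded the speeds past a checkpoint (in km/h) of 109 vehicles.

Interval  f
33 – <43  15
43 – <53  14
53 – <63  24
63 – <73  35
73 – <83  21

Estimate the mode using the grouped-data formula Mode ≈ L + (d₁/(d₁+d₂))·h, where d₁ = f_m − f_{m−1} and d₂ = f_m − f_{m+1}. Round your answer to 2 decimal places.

67.40

Modal class: 63 – <73 (highest frequency 35).
d₁ = 35 − 24 = 11, d₂ = 35 − 21 = 14
Mode ≈ 63 + (11/(11+14)) × 10 = 63 + 4.4000 = 67.4000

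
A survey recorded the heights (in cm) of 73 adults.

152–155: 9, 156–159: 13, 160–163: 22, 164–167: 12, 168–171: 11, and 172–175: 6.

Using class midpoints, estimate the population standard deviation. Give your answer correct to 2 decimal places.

5.79

Midpoints: 153.5, 157.5, 161.5, 165.5, 169.5, 173.5
n = 73, Σfm = 11873.5, mean = 162.6507
Σfm² = 1933680.25
Σf(m − x̄)² = Σfm² − (Σfm)²/n = 1933680.25 − 11873.5²/73 = 2447.3425
Population variance = 2447.3425 / 73 = 33.5252
Standard deviation = √33.5252 = 5.7901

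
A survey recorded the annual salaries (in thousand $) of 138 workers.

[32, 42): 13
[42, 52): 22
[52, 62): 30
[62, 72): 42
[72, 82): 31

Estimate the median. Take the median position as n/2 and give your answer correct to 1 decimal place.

63.0

Cumulative frequencies: 13, 35, 65, 107, 138
n = 138; position = n/2 = 69.
This falls in the class [62, 72): L = 62, F = 65, f = 42, h = 10.
Median ≈ 62 + ((69 − 65) / 42) × 10 = 62.9524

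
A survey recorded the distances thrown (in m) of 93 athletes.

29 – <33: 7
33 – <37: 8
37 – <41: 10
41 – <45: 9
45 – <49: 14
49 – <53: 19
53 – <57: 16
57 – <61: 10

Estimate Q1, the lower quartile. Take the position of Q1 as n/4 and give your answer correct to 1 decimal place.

40.3

Cumulative frequencies: 7, 15, 25, 34, 48, 67, 83, 93
n = 93; position = n/4 = 23.25.
This falls in the class 37 – <41: L = 37, F = 15, f = 10, h = 4.
Lower quartile ≈ 37 + ((23.25 − 15) / 10) × 4 = 40.3000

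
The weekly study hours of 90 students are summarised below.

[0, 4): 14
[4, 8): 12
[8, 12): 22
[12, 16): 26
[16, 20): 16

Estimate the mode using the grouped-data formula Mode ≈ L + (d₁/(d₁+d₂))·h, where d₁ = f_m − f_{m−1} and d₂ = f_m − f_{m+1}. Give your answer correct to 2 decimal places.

13.14

Modal class: [12, 16) (highest frequency 26).
d₁ = 26 − 22 = 4, d₂ = 26 − 16 = 10
Mode ≈ 12 + (4/(4+10)) × 4 = 12 + 1.1429 = 13.1429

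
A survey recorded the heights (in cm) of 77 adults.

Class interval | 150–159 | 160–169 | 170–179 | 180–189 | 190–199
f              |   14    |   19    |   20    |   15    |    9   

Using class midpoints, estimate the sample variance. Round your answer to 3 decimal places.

Midpoints: 154.5, 164.5, 174.5, 184.5, 194.5
n = 77, Σfm = 13296.5, mean = 172.6818
Σfm² = 2308409.25
Σf(m − x̄)² = Σfm² − (Σfm)²/n = 2308409.25 − 13296.5²/77 = 12345.4545
Sample variance = 12345.4545 / 76 = 162.4402

162.440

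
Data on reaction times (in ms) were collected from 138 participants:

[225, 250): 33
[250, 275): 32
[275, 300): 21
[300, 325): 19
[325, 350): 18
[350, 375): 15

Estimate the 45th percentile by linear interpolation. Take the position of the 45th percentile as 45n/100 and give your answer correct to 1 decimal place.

272.7

Cumulative frequencies: 33, 65, 86, 105, 123, 138
n = 138; position = 45n/100 = 62.1.
This falls in the class [250, 275): L = 250, F = 33, f = 32, h = 25.
45th percentile ≈ 250 + ((62.1 − 33) / 32) × 25 = 272.7344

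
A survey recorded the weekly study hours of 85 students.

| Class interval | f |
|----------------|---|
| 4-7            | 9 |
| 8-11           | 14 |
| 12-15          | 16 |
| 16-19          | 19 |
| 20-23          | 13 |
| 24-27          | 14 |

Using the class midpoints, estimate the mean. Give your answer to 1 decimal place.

Midpoints: 5.5, 9.5, 13.5, 17.5, 21.5, 25.5
Σfm = 9×5.5 + 14×9.5 + 16×13.5 + 19×17.5 + 13×21.5 + 14×25.5 = 1367.5
n = Σf = 85
Mean = 1367.5 / 85 = 16.0882

16.1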